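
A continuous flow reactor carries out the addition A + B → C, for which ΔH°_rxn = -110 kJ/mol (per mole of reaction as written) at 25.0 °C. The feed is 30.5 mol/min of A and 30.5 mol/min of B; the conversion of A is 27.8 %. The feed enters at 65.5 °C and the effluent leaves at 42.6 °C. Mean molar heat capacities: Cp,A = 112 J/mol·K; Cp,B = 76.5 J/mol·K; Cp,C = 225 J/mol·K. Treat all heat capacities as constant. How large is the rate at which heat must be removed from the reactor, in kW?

Extent of reaction ξ = 0.278 × 30.5 = 8.479 mol/min
Reaction term: ξ·ΔH°_rxn = 8.479 × -110 = -932.69 kJ/min
Sensible, feed 65.5→25 °C: -232.84 kJ/min
Outlet flows (mol/min): A 22.021, B 22.021, C 8.479
Sensible, products 25→42.6 °C: 106.63 kJ/min
Q = ΔH = -1058.9 kJ/min = -17.648 kW
Heat removed = 17.648 kW

Q_out = 17.6 kW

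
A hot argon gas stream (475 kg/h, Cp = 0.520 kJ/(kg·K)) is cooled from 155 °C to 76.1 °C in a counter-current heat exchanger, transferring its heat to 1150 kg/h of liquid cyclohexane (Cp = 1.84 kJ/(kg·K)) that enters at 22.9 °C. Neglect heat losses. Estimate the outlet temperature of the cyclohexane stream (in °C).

Heat released by hot stream: Q = 475 × 0.520 × (155 − 76.1) = 19488 kJ/h
Energy balance on cold side (adiabatic exchanger): Q = ṁ_c·Cp_c·(T_c,out − T_c,in)
T_c,out = 22.9 + 19488/(1150 × 1.84) = 32.11 °C

T_c,out = 32.1 °C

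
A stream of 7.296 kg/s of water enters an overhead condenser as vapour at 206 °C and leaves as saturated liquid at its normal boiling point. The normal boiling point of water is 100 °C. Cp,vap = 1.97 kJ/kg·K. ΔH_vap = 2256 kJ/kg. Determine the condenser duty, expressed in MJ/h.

vapour 206→100 °C: -208.82 kJ/kg
condensation at 100 °C: -2256 kJ/kg
Δh = -208.82 + -2256 = -2464.8 kJ/kg
Q = ṁ·Δh = 7.296 kg/s × -2464.8 kJ/kg = -17983 kJ/s
|Q| = 17983 kW = 64740 MJ/h

Q_c = 64700 MJ/h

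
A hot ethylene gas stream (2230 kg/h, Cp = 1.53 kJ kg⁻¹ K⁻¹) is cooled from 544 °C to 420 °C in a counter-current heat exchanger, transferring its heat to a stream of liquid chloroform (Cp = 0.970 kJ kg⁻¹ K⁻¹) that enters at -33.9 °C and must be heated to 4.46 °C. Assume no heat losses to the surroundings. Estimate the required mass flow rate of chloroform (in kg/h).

ṁ_c = 11400 kg/h

Heat released by hot stream: Q = 2230 × 1.53 × (544 − 420) = 423080 kJ/h
Energy balance on cold side (adiabatic exchanger): Q = ṁ_c·Cp_c·(T_c,out − T_c,in)
ṁ_c = 423080 / [0.970 × (4.46 − -33.9)] = 11370 kg/h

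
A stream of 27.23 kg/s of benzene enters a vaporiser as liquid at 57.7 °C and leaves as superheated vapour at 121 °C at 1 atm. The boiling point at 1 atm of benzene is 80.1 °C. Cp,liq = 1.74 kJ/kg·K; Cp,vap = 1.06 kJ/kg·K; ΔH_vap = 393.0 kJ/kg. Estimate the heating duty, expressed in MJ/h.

Q = 46600 MJ/h

liquid 57.7→80.1 °C: 38.976 kJ/kg
vaporisation at 80.1 °C: 393 kJ/kg
vapour 80.1→121 °C: 43.354 kJ/kg
Δh = 38.976 + 393 + 43.354 = 475.33 kJ/kg
Q = ṁ·Δh = 27.23 kg/s × 475.33 kJ/kg = 12943 kJ/s
|Q| = 12943 kW = 46596 MJ/h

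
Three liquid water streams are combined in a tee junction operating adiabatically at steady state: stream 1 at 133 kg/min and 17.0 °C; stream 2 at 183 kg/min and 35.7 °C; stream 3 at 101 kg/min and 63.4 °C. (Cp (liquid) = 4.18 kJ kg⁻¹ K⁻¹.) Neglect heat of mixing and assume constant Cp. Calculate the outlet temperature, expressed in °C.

Adiabatic, steady state ⇒ Σ ṁᵢCp,ᵢ(T_out − Tᵢ) = 0
T_out = Σ ṁᵢCp,ᵢTᵢ / Σ ṁᵢCp,ᵢ
      = 63526 / 1743.1 = 36.445 °C

T_out = 36.4 °C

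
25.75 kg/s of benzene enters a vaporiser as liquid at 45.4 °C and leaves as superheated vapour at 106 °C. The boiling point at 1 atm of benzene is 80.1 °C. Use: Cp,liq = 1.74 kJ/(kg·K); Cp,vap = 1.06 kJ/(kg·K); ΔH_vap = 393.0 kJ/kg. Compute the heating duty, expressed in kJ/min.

liquid 45.4→80.1 °C: 60.378 kJ/kg
vaporisation at 80.1 °C: 393 kJ/kg
vapour 80.1→106 °C: 27.454 kJ/kg
Δh = 60.378 + 393 + 27.454 = 480.83 kJ/kg
Q = ṁ·Δh = 25.75 kg/s × 480.83 kJ/kg = 12381 kJ/s
|Q| = 12381 kW = 742890 kJ/min

Q = 743000 kJ/min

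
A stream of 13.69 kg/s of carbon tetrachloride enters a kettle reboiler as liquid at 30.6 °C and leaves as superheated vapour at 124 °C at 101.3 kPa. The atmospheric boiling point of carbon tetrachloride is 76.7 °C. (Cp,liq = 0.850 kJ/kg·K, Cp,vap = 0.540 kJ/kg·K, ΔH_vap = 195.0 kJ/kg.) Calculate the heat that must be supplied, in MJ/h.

liquid 30.6→76.7 °C: 39.185 kJ/kg
vaporisation at 76.7 °C: 195 kJ/kg
vapour 76.7→124 °C: 25.542 kJ/kg
Δh = 39.185 + 195 + 25.542 = 259.73 kJ/kg
Q = ṁ·Δh = 13.69 kg/s × 259.73 kJ/kg = 3555.7 kJ/s
|Q| = 3555.7 kW = 12800 MJ/h

Q = 12800 MJ/h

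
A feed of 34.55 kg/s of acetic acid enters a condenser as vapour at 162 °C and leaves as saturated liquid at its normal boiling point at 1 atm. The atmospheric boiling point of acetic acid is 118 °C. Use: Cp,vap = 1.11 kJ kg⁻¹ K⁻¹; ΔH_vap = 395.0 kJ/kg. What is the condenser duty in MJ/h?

Q_c = 55200 MJ/h

vapour 162→118 °C: -48.84 kJ/kg
condensation at 118 °C: -395 kJ/kg
Δh = -48.84 + -395 = -443.84 kJ/kg
Q = ṁ·Δh = 34.55 kg/s × -443.84 kJ/kg = -15335 kJ/s
|Q| = 15335 kW = 55205 MJ/h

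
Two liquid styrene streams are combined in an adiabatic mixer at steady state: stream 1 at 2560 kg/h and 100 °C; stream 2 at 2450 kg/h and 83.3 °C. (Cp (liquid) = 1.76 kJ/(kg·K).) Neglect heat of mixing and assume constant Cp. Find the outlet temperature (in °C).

T_out = 91.8 °C

Adiabatic, steady state ⇒ Σ ṁᵢCp,ᵢ(T_out − Tᵢ) = 0
T_out = Σ ṁᵢCp,ᵢTᵢ / Σ ṁᵢCp,ᵢ
      = 809750 / 8817.6 = 91.833 °C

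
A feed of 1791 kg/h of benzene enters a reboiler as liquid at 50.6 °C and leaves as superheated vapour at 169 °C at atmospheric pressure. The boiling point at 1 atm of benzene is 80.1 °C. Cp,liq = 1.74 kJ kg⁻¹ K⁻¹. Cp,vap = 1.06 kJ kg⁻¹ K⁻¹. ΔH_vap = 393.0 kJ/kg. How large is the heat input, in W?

Q = 268000 W

liquid 50.6→80.1 °C: 51.33 kJ/kg
vaporisation at 80.1 °C: 393 kJ/kg
vapour 80.1→169 °C: 94.234 kJ/kg
Δh = 51.33 + 393 + 94.234 = 538.56 kJ/kg
Q = ṁ·Δh = 1791 kg/h × 538.56 kJ/kg = 964570 kJ/h
|Q| = 267.94 kW = 267940 W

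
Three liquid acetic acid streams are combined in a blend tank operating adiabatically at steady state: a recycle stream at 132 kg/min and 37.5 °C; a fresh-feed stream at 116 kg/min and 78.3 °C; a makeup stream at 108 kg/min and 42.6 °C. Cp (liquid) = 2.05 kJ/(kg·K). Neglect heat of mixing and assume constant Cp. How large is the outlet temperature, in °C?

T_out = 52.3 °C

No heat crosses the boundary, so H_out = H_in.
T_out = Σ ṁᵢCp,ᵢTᵢ / Σ ṁᵢCp,ᵢ
      = 38199 / 729.8 = 52.342 °C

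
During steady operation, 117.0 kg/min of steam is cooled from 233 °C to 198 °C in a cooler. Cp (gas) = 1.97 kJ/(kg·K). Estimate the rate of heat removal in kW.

Q_c = 134 kW

Q = ṁ·Cp·ΔT = 117.0 × 1.97 × (198 − 233) = -8067.2 kJ/min
Converting: 8067.2 / 60 s = 134.45 kW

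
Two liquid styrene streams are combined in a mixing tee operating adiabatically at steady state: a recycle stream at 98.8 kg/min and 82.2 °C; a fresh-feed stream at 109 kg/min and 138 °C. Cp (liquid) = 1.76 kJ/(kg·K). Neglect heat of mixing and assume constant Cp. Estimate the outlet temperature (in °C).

No heat crosses the boundary, so H_out = H_in.
Σ ṁᵢCp,ᵢTᵢ = 98.8×1.76×82.2 + 109×1.76×138 = 40768
Σ ṁᵢCp,ᵢ = 98.8×1.76 + 109×1.76 = 365.73
T_out = 40768 / 365.73 = 111.47 °C

T_out = 111 °C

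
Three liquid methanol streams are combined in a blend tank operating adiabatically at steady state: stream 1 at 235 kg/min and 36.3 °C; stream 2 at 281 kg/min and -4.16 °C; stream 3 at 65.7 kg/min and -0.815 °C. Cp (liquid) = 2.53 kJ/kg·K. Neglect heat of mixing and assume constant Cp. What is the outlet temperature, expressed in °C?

T_out = 12.6 °C

Energy balance with Q = 0: Σ ṁᵢCp,ᵢ(T_out − Tᵢ) = 0
T_out = Σ ṁᵢCp,ᵢTᵢ / Σ ṁᵢCp,ᵢ
      = 18489 / 1471.7 = 12.563 °C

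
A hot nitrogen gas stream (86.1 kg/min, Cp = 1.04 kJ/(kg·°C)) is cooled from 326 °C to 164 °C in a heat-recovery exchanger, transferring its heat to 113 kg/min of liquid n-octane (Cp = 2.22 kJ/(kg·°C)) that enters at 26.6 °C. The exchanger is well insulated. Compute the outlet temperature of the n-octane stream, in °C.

Heat released by hot stream: Q = 86.1 × 1.04 × (326 − 164) = 14506 kJ/min
Energy balance on cold side (adiabatic exchanger): Q = ṁ_c·Cp_c·(T_c,out − T_c,in)
T_c,out = 26.6 + 14506/(113 × 2.22) = 84.426 °C

T_c,out = 84.4 °C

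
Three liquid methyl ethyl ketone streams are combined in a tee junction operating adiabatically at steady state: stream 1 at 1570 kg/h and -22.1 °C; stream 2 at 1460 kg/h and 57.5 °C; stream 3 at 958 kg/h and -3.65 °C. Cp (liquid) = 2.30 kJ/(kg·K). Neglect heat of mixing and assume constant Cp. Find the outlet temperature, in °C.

Adiabatic, steady state ⇒ Σ ṁᵢCp,ᵢ(T_out − Tᵢ) = 0
Σ ṁᵢCp,ᵢTᵢ = 1570×2.30×-22.1 + 1460×2.30×57.5 + 958×2.30×-3.65 = 105240
Σ ṁᵢCp,ᵢ = 1570×2.30 + 1460×2.30 + 958×2.30 = 9172.4
T_out = 105240 / 9172.4 = 11.473 °C

T_out = 11.5 °C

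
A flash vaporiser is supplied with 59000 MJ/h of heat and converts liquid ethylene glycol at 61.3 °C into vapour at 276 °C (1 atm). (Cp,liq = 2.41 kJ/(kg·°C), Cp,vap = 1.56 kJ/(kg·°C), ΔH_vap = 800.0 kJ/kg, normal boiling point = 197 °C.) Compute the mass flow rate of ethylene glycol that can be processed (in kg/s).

ṁ = 13.1 kg/s

Δh = 2.41×(197−61.3) + 800.0 + 1.56×(276−197) = 1250.3 kJ/kg
Q = 59000 MJ/h = 16389 kJ/s = 16389 kJ/s
ṁ = Q/Δh = 16389 / 1250.3 = 13.108 kg/s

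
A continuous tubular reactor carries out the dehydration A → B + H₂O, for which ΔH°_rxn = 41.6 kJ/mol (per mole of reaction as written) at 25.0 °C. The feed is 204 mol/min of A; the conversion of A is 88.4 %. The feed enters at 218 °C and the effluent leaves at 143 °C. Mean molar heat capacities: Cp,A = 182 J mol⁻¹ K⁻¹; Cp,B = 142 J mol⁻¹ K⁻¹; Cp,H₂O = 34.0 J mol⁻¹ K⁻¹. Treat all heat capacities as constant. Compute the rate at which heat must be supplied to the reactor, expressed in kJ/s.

Extent of reaction ξ = 0.884 × 204 = 180.34 mol/min
Reaction term: ξ·ΔH°_rxn = 180.34 × 41.6 = 7502 kJ/min
Sensible, feed 218→25 °C: -7165.7 kJ/min
Outlet flows (mol/min): A 23.664, B 180.34, H₂O 180.34
Sensible, products 25→143 °C: 4253.4 kJ/min
Q = ΔH = 4589.7 kJ/min = 76.495 kW
Heat supplied = 76.495 kJ/s

Q_in = 76.5 kJ/s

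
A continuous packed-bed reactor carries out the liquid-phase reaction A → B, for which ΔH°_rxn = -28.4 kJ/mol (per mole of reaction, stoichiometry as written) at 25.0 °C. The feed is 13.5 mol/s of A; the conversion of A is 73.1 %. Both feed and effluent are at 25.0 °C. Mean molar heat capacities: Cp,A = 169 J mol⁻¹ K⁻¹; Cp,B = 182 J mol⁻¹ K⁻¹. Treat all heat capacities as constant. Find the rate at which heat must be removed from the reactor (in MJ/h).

Q_out = 1010 MJ/h

Extent of reaction ξ = 0.731 × 13.5 = 9.8685 mol/s
Reaction term: ξ·ΔH°_rxn = 9.8685 × -28.4 = -280.27 kJ/s
Q = ΔH = -280.27 kJ/s = -280.27 kW
Heat removed = 1009 MJ/h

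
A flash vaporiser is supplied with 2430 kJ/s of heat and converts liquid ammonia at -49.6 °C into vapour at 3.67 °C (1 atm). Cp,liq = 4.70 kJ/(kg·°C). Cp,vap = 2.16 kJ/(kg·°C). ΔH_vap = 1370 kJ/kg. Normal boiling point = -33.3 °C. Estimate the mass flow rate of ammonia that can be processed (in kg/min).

ṁ = 95.5 kg/min

Δh = 4.70×(-33.3−-49.6) + 1370 + 2.16×(3.67−-33.3) = 1526.5 kJ/kg
Q = 2430 kJ/s = 2430 kJ/s = 145800 kJ/min
ṁ = Q/Δh = 145800 / 1526.5 = 95.515 kg/min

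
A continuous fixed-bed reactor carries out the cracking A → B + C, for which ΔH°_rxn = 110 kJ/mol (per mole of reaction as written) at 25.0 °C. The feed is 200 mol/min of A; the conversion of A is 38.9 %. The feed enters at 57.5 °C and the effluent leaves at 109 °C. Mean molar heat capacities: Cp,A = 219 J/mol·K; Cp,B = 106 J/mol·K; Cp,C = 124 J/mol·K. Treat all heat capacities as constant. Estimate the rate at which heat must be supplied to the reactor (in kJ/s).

Q_in = 181 kJ/s

Extent of reaction ξ = 0.389 × 200 = 77.8 mol/min
Reaction term: ξ·ΔH°_rxn = 77.8 × 110 = 8558 kJ/min
Sensible, feed 57.5→25 °C: -1423.5 kJ/min
Outlet flows (mol/min): A 122.2, B 77.8, C 77.8
Sensible, products 25→109 °C: 3751.1 kJ/min
Q = ΔH = 10886 kJ/min = 181.43 kW
Heat supplied = 181.43 kJ/s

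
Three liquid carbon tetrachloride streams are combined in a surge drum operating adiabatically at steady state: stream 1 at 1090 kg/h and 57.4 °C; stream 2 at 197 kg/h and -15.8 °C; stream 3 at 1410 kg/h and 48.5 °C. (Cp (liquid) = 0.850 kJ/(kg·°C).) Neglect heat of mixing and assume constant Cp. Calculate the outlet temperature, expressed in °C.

T_out = 47.4 °C

Energy balance with Q = 0: Σ ṁᵢCp,ᵢ(T_out − Tᵢ) = 0
T_out = Σ ṁᵢCp,ᵢTᵢ / Σ ṁᵢCp,ᵢ
      = 108660 / 2292.4 = 47.4 °C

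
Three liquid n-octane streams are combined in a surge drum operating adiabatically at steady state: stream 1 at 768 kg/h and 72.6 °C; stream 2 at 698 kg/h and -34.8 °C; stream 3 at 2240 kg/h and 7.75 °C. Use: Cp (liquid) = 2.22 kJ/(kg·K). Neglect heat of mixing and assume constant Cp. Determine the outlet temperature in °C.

T_out = 13.2 °C

Energy balance with Q = 0: Σ ṁᵢCp,ᵢ(T_out − Tᵢ) = 0
Σ ṁᵢCp,ᵢTᵢ = 768×2.22×72.6 + 698×2.22×-34.8 + 2240×2.22×7.75 = 108390
Σ ṁᵢCp,ᵢ = 768×2.22 + 698×2.22 + 2240×2.22 = 8227.3
T_out = 108390 / 8227.3 = 13.175 °C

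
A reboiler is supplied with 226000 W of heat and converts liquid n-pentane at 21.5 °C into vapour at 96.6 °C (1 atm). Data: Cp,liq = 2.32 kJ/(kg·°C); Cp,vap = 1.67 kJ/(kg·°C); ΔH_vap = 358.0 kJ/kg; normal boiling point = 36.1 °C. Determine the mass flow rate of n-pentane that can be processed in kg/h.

ṁ = 1650 kg/h

Δh = 2.32×(36.1−21.5) + 358.0 + 1.67×(96.6−36.1) = 492.91 kJ/kg
Q = 226000 W = 226 kJ/s = 813600 kJ/h
ṁ = Q/Δh = 813600 / 492.91 = 1650.6 kg/h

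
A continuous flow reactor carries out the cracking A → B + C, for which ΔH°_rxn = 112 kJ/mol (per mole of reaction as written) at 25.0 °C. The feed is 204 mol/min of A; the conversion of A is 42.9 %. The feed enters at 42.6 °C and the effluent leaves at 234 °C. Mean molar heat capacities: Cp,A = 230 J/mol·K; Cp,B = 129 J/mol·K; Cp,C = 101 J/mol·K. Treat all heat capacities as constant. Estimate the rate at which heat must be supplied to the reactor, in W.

Extent of reaction ξ = 0.429 × 204 = 87.516 mol/min
Reaction term: ξ·ΔH°_rxn = 87.516 × 112 = 9801.8 kJ/min
Sensible, feed 42.6→25 °C: -825.79 kJ/min
Outlet flows (mol/min): A 116.48, B 87.516, C 87.516
Sensible, products 25→234 °C: 9806.3 kJ/min
Q = ΔH = 18782 kJ/min = 313.04 kW
Heat supplied = 313040 W

Q_in = 313000 W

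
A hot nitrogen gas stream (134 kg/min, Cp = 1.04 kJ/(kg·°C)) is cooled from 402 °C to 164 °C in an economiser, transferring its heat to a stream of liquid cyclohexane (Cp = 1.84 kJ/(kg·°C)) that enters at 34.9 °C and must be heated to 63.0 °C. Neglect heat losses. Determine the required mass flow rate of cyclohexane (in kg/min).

ṁ_c = 641 kg/min

Heat released by hot stream: Q = 134 × 1.04 × (402 − 164) = 33168 kJ/min
Energy balance on cold side (adiabatic exchanger): Q = ṁ_c·Cp_c·(T_c,out − T_c,in)
ṁ_c = 33168 / [1.84 × (63.0 − 34.9)] = 641.49 kg/min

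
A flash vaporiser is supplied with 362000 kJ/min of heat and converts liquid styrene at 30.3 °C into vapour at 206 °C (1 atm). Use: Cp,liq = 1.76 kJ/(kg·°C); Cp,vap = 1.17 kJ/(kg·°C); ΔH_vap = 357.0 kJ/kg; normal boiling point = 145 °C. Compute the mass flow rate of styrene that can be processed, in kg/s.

ṁ = 9.57 kg/s

Δh = 1.76×(145−30.3) + 357.0 + 1.17×(206−145) = 630.24 kJ/kg
Q = 362000 kJ/min = 6033.3 kJ/s = 6033.3 kJ/s
ṁ = Q/Δh = 6033.3 / 630.24 = 9.573 kg/s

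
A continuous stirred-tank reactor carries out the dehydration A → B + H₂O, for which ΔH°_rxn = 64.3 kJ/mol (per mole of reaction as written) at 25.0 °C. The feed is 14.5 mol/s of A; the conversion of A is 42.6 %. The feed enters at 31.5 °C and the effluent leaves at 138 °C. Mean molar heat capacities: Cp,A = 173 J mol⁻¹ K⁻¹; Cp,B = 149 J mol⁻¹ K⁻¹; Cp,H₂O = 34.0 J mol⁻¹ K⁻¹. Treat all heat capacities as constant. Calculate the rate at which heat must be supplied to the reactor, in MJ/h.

Extent of reaction ξ = 0.426 × 14.5 = 6.177 mol/s
Reaction term: ξ·ΔH°_rxn = 6.177 × 64.3 = 397.18 kJ/s
Sensible, feed 31.5→25 °C: -16.305 kJ/s
Outlet flows (mol/s): A 8.323, B 6.177, H₂O 6.177
Sensible, products 25→138 °C: 290.44 kJ/s
Q = ΔH = 671.32 kJ/s = 671.32 kW
Heat supplied = 2416.7 MJ/h

Q_in = 2420 MJ/h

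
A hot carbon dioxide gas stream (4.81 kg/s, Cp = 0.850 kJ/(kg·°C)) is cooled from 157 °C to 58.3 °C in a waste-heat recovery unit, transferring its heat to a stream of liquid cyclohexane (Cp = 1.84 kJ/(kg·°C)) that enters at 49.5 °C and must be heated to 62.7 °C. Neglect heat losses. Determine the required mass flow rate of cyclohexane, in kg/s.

ṁ_c = 16.6 kg/s

Heat released by hot stream: Q = 4.81 × 0.850 × (157 − 58.3) = 403.53 kJ/s
Energy balance on cold side (adiabatic exchanger): Q = ṁ_c·Cp_c·(T_c,out − T_c,in)
ṁ_c = 403.53 / [1.84 × (62.7 − 49.5)] = 16.615 kg/s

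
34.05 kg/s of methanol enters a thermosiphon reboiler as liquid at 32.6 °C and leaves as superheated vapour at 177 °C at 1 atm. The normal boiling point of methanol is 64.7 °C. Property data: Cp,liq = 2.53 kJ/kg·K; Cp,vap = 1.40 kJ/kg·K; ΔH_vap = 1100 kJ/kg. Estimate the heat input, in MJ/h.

Q = 164000 MJ/h

liquid 32.6→64.7 °C: 81.213 kJ/kg
vaporisation at 64.7 °C: 1100 kJ/kg
vapour 64.7→177 °C: 157.22 kJ/kg
Δh = 81.213 + 1100 + 157.22 = 1338.4 kJ/kg
Q = ṁ·Δh = 34.05 kg/s × 1338.4 kJ/kg = 45574 kJ/s
|Q| = 45574 kW = 164070 MJ/h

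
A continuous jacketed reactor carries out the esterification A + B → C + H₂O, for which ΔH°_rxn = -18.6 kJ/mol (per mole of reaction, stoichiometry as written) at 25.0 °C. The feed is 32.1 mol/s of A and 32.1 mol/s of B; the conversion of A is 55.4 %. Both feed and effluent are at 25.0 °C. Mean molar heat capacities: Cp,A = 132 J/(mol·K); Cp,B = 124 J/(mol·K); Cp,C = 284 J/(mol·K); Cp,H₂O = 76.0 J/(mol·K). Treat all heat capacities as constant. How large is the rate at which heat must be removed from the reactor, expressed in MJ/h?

Q_out = 1190 MJ/h

Extent of reaction ξ = 0.554 × 32.1 = 17.783 mol/s
Reaction term: ξ·ΔH°_rxn = 17.783 × -18.6 = -330.77 kJ/s
Q = ΔH = -330.77 kJ/s = -330.77 kW
Heat removed = 1190.8 MJ/h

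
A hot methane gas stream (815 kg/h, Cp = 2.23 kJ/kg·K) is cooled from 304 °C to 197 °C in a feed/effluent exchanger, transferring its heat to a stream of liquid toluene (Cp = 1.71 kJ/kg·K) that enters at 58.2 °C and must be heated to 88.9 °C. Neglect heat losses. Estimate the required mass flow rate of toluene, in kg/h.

Heat released by hot stream: Q = 815 × 2.23 × (304 − 197) = 194470 kJ/h
Energy balance on cold side (adiabatic exchanger): Q = ṁ_c·Cp_c·(T_c,out − T_c,in)
ṁ_c = 194470 / [1.71 × (88.9 − 58.2)] = 3704.3 kg/h

ṁ_c = 3700 kg/h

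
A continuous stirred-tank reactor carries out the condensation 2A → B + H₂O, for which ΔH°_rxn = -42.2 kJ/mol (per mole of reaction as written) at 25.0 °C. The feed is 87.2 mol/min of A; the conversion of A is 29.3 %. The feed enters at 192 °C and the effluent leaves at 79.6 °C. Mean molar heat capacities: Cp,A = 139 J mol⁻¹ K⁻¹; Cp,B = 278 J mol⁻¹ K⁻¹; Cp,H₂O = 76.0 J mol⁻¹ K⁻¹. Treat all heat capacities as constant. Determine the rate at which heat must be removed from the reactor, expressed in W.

Q_out = 30800 W

Extent of reaction ξ = 0.293 × 87.2 / 2 = 12.775 mol/min
Reaction term: ξ·ΔH°_rxn = 12.775 × -42.2 = -539.1 kJ/min
Sensible, feed 192→25 °C: -2024.2 kJ/min
Outlet flows (mol/min): A 61.65, B 12.775, H₂O 12.775
Sensible, products 25→79.6 °C: 714.81 kJ/min
Q = ΔH = -1848.5 kJ/min = -30.808 kW
Heat removed = 30808 W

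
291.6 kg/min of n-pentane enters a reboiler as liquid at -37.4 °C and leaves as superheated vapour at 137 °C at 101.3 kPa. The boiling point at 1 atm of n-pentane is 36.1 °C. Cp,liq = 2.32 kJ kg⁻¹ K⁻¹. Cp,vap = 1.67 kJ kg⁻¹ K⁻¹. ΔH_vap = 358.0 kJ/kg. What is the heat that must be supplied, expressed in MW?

Q = 3.39 MW

liquid -37.4→36.1 °C: 170.52 kJ/kg
vaporisation at 36.1 °C: 358 kJ/kg
vapour 36.1→137 °C: 168.5 kJ/kg
Δh = 170.52 + 358 + 168.5 = 697.02 kJ/kg
Q = ṁ·Δh = 291.6 kg/min × 697.02 kJ/kg = 203250 kJ/min
|Q| = 3387.5 kW = 3.3875 MW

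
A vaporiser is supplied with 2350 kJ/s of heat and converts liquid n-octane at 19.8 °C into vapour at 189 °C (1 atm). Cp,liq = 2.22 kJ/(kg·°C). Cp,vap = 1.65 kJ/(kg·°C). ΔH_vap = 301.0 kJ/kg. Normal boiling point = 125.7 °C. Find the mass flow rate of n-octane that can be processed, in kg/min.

ṁ = 220 kg/min

Δh = 2.22×(125.7−19.8) + 301.0 + 1.65×(189−125.7) = 640.54 kJ/kg
Q = 2350 kJ/s = 2350 kJ/s = 141000 kJ/min
ṁ = Q/Δh = 141000 / 640.54 = 220.13 kg/min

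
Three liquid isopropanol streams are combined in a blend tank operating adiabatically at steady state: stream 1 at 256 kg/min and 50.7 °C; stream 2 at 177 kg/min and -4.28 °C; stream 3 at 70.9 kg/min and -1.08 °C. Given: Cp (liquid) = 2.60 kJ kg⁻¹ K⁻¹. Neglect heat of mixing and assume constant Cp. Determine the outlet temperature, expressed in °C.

T_out = 24.1 °C

Adiabatic, steady state ⇒ Σ ṁᵢCp,ᵢ(T_out − Tᵢ) = 0
T_out = Σ ṁᵢCp,ᵢTᵢ / Σ ṁᵢCp,ᵢ
      = 31577 / 1310.1 = 24.102 °C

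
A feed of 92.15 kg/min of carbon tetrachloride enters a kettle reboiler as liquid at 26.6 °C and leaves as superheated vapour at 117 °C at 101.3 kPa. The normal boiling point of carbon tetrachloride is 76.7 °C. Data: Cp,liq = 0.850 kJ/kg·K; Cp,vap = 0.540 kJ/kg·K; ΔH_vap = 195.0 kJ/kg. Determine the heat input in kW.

liquid 26.6→76.7 °C: 42.585 kJ/kg
vaporisation at 76.7 °C: 195 kJ/kg
vapour 76.7→117 °C: 21.762 kJ/kg
Δh = 42.585 + 195 + 21.762 = 259.35 kJ/kg
Q = ṁ·Δh = 92.15 kg/min × 259.35 kJ/kg = 23899 kJ/min
|Q| = 398.31 kW

Q = 398 kW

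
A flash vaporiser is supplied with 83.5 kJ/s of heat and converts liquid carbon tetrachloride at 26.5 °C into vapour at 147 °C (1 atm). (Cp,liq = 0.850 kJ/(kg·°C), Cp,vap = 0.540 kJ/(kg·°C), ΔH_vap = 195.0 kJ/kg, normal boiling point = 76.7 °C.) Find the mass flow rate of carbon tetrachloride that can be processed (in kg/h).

ṁ = 1090 kg/h

Δh = 0.850×(76.7−26.5) + 195.0 + 0.540×(147−76.7) = 275.63 kJ/kg
Q = 83.5 kJ/s = 83.5 kJ/s = 300600 kJ/h
ṁ = Q/Δh = 300600 / 275.63 = 1090.6 kg/h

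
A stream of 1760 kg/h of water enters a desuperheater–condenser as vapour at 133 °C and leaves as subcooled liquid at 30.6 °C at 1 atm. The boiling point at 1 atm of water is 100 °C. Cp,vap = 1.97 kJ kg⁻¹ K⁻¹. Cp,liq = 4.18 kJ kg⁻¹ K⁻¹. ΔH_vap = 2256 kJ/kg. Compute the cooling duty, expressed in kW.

vapour 133→100 °C: -65.01 kJ/kg
condensation at 100 °C: -2256 kJ/kg
liquid 100→30.6 °C: -290.09 kJ/kg
Δh = -65.01 + -2256 + -290.09 = -2611.1 kJ/kg
Q = ṁ·Δh = 1760 kg/h × -2611.1 kJ/kg = -4.5955e+06 kJ/h
|Q| = 1276.5 kW

Q_c = 1280 kW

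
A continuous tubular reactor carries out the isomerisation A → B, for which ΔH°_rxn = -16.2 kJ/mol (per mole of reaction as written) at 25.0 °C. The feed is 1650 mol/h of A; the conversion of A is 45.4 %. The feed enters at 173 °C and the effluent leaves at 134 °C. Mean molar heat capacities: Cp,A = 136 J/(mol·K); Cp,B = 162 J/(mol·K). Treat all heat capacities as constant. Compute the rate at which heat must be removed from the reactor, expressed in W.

Extent of reaction ξ = 0.454 × 1650 = 749.1 mol/h
Reaction term: ξ·ΔH°_rxn = 749.1 × -16.2 = -12135 kJ/h
Sensible, feed 173→25 °C: -33211 kJ/h
Outlet flows (mol/h): A 900.9, B 749.1
Sensible, products 25→134 °C: 26583 kJ/h
Q = ΔH = -18764 kJ/h = -5.2122 kW
Heat removed = 5212.2 W

Q_out = 5210 W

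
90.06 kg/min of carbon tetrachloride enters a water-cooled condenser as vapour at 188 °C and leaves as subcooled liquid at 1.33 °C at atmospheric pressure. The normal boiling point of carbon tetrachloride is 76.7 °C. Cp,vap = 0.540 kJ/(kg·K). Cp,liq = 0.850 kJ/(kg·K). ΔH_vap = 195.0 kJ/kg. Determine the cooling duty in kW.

vapour 188→76.7 °C: -60.102 kJ/kg
condensation at 76.7 °C: -195 kJ/kg
liquid 76.7→1.33 °C: -64.064 kJ/kg
Δh = -60.102 + -195 + -64.064 = -319.17 kJ/kg
Q = ṁ·Δh = 90.06 kg/min × -319.17 kJ/kg = -28744 kJ/min
|Q| = 479.07 kW

Q_c = 479 kW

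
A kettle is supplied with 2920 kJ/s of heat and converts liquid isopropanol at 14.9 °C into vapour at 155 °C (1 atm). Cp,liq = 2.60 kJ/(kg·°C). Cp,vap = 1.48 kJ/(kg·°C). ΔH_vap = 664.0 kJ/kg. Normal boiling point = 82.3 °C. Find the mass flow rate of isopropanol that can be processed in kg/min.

Δh = 2.60×(82.3−14.9) + 664.0 + 1.48×(155−82.3) = 946.84 kJ/kg
Q = 2920 kJ/s = 2920 kJ/s = 175200 kJ/min
ṁ = Q/Δh = 175200 / 946.84 = 185.04 kg/min

ṁ = 185 kg/min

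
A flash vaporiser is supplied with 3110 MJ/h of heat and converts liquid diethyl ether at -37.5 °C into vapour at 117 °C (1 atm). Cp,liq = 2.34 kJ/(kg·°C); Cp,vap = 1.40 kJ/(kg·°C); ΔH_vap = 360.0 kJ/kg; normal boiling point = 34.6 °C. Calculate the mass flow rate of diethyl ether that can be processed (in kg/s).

ṁ = 1.34 kg/s

Δh = 2.34×(34.6−-37.5) + 360.0 + 1.40×(117−34.6) = 644.07 kJ/kg
Q = 3110 MJ/h = 863.89 kJ/s = 863.89 kJ/s
ṁ = Q/Δh = 863.89 / 644.07 = 1.3413 kg/s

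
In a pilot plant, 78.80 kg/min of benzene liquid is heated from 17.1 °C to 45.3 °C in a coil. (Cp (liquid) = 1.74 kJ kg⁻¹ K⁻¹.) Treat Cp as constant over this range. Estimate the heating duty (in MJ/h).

Q = 232 MJ/h

Q = ṁ·Cp·ΔT = 78.80 × 1.74 × (45.3 − 17.1) = 3866.6 kJ/min
Converting: 3866.6 / 60 s = 64.443 kW
Heating duty = 231.99 MJ/h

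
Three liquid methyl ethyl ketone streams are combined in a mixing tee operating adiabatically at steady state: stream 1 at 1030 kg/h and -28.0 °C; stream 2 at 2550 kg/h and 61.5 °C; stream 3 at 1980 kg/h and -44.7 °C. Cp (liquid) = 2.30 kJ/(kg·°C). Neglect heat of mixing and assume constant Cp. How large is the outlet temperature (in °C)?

No heat crosses the boundary, so H_out = H_in.
Σ ṁᵢCp,ᵢTᵢ = 1030×2.30×-28.0 + 2550×2.30×61.5 + 1980×2.30×-44.7 = 90802
Σ ṁᵢCp,ᵢ = 1030×2.30 + 2550×2.30 + 1980×2.30 = 12788
T_out = 90802 / 12788 = 7.1005 °C

T_out = 7.10 °C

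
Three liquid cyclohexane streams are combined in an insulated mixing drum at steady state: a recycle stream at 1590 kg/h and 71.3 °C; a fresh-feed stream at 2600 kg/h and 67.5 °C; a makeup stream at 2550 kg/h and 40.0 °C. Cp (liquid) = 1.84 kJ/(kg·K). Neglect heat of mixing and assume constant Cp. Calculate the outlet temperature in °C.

T_out = 58.0 °C

Adiabatic, steady state ⇒ Σ ṁᵢCp,ᵢ(T_out − Tᵢ) = 0
Σ ṁᵢCp,ᵢTᵢ = 1590×1.84×71.3 + 2600×1.84×67.5 + 2550×1.84×40.0 = 719200
Σ ṁᵢCp,ᵢ = 1590×1.84 + 2600×1.84 + 2550×1.84 = 12402
T_out = 719200 / 12402 = 57.992 °C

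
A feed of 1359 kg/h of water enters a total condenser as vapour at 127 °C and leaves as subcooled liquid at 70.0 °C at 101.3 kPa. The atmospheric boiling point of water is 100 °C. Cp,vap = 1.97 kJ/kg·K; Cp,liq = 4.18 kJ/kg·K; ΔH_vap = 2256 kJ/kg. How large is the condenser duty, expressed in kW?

vapour 127→100 °C: -53.19 kJ/kg
condensation at 100 °C: -2256 kJ/kg
liquid 100→70.0 °C: -125.4 kJ/kg
Δh = -53.19 + -2256 + -125.4 = -2434.6 kJ/kg
Q = ṁ·Δh = 1359 kg/h × -2434.6 kJ/kg = -3.3086e+06 kJ/h
|Q| = 919.06 kW

Q_c = 919 kW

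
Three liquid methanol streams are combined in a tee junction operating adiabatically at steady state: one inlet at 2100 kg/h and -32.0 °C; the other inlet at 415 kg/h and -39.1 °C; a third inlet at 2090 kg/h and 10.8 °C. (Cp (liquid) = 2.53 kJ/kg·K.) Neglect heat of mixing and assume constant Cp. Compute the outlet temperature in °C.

Adiabatic, steady state ⇒ Σ ṁᵢCp,ᵢ(T_out − Tᵢ) = 0
T_out = Σ ṁᵢCp,ᵢTᵢ / Σ ṁᵢCp,ᵢ
      = -153960 / 11651 = -13.215 °C

T_out = -13.2 °C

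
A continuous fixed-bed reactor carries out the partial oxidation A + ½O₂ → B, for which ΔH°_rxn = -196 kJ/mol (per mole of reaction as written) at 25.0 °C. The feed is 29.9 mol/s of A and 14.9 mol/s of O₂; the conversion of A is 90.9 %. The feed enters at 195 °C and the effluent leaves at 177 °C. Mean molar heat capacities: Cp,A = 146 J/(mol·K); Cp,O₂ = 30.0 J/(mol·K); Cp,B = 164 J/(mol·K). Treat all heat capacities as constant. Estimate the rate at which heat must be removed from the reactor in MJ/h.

Q_out = 19400 MJ/h

Extent of reaction ξ = 0.909 × 29.9 = 27.179 mol/s
Reaction term: ξ·ΔH°_rxn = 27.179 × -196 = -5327.1 kJ/s
Sensible, feed 195→25 °C: -818.11 kJ/s
Outlet flows (mol/s): A 2.7209, O₂ 1.3105, B 27.179
Sensible, products 25→177 °C: 743.88 kJ/s
Q = ΔH = -5401.3 kJ/s = -5401.3 kW
Heat removed = 19445 MJ/h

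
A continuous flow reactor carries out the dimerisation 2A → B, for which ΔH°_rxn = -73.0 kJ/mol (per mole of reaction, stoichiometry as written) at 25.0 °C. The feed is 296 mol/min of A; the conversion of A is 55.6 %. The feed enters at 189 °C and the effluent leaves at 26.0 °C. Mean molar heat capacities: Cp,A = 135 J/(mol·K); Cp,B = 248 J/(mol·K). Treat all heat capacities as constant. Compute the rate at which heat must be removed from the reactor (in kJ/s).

Q_out = 209 kJ/s

Extent of reaction ξ = 0.556 × 296 / 2 = 82.288 mol/min
Reaction term: ξ·ΔH°_rxn = 82.288 × -73.0 = -6007 kJ/min
Sensible, feed 189→25 °C: -6553.4 kJ/min
Outlet flows (mol/min): A 131.42, B 82.288
Sensible, products 25→26.0 °C: 38.15 kJ/min
Q = ΔH = -12522 kJ/min = -208.71 kW
Heat removed = 208.71 kJ/s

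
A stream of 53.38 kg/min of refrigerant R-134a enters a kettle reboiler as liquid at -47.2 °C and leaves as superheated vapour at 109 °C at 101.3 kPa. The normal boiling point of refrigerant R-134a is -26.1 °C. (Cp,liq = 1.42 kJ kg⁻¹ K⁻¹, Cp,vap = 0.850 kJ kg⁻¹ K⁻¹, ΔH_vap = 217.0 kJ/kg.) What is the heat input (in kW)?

Q = 322 kW

liquid -47.2→-26.1 °C: 29.962 kJ/kg
vaporisation at -26.1 °C: 217 kJ/kg
vapour -26.1→109 °C: 114.83 kJ/kg
Δh = 29.962 + 217 + 114.83 = 361.8 kJ/kg
Q = ṁ·Δh = 53.38 kg/min × 361.8 kJ/kg = 19313 kJ/min
|Q| = 321.88 kW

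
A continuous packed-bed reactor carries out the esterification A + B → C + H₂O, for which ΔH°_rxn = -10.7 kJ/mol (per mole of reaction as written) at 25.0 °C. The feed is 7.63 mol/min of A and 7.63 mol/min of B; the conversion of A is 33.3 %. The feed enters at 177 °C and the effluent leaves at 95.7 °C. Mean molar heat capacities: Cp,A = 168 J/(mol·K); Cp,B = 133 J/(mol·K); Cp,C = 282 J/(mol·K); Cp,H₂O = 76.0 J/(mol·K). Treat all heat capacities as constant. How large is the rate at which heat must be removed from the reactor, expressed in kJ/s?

Extent of reaction ξ = 0.333 × 7.63 = 2.5408 mol/min
Reaction term: ξ·ΔH°_rxn = 2.5408 × -10.7 = -27.186 kJ/min
Sensible, feed 177→25 °C: -349.09 kJ/min
Outlet flows (mol/min): A 5.0892, B 5.0892, C 2.5408, H₂O 2.5408
Sensible, products 25→95.7 °C: 172.61 kJ/min
Q = ΔH = -203.66 kJ/min = -3.3944 kW
Heat removed = 3.3944 kJ/s

Q_out = 3.39 kJ/s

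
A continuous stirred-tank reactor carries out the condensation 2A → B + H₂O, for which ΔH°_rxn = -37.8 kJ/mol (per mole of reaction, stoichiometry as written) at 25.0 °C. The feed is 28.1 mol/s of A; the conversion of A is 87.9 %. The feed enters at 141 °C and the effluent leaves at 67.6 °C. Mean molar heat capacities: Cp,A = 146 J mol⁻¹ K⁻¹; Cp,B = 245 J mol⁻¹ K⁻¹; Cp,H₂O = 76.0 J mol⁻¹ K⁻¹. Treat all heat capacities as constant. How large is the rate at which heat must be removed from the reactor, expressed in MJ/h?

Extent of reaction ξ = 0.879 × 28.1 / 2 = 12.35 mol/s
Reaction term: ξ·ΔH°_rxn = 12.35 × -37.8 = -466.83 kJ/s
Sensible, feed 141→25 °C: -475.9 kJ/s
Outlet flows (mol/s): A 3.4001, B 12.35, H₂O 12.35
Sensible, products 25→67.6 °C: 190.03 kJ/s
Q = ΔH = -752.7 kJ/s = -752.7 kW
Heat removed = 2709.7 MJ/h

Q_out = 2710 MJ/h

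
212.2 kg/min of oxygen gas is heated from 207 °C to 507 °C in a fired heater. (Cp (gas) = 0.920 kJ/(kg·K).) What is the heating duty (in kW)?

Q = ṁ·Cp·ΔT = 212.2 × 0.920 × (507 − 207) = 58567 kJ/min
Converting: 58567 / 60 s = 976.12 kW

Q = 976 kW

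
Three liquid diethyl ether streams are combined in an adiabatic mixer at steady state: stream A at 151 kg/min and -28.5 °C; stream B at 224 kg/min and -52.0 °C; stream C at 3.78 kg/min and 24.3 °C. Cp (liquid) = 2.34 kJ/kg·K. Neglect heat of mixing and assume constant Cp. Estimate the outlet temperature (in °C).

Energy balance with Q = 0: Σ ṁᵢCp,ᵢ(T_out − Tᵢ) = 0
Σ ṁᵢCp,ᵢTᵢ = 151×2.34×-28.5 + 224×2.34×-52.0 + 3.78×2.34×24.3 = -37112
Σ ṁᵢCp,ᵢ = 151×2.34 + 224×2.34 + 3.78×2.34 = 886.35
T_out = -37112 / 886.35 = -41.87 °C

T_out = -41.9 °C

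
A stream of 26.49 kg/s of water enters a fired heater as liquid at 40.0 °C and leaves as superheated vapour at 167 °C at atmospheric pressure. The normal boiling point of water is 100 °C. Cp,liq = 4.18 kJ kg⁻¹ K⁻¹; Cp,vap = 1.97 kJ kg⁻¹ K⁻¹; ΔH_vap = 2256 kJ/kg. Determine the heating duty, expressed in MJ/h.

liquid 40.0→100 °C: 250.8 kJ/kg
vaporisation at 100 °C: 2256 kJ/kg
vapour 100→167 °C: 131.99 kJ/kg
Δh = 250.8 + 2256 + 131.99 = 2638.8 kJ/kg
Q = ṁ·Δh = 26.49 kg/s × 2638.8 kJ/kg = 69902 kJ/s
|Q| = 69902 kW = 251650 MJ/h

Q = 252000 MJ/h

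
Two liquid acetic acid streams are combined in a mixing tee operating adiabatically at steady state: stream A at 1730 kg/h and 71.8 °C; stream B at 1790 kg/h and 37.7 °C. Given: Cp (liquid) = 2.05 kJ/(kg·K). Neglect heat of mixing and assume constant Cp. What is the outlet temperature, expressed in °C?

T_out = 54.5 °C

Energy balance with Q = 0: Σ ṁᵢCp,ᵢ(T_out − Tᵢ) = 0
T_out = Σ ṁᵢCp,ᵢTᵢ / Σ ṁᵢCp,ᵢ
      = 392980 / 7216 = 54.459 °C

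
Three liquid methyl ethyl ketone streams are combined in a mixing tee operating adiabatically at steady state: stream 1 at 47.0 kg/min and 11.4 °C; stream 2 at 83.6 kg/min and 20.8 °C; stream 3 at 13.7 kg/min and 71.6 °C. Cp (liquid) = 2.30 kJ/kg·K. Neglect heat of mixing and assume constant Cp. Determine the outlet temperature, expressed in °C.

No heat crosses the boundary, so H_out = H_in.
T_out = Σ ṁᵢCp,ᵢTᵢ / Σ ṁᵢCp,ᵢ
      = 7487.9 / 331.89 = 22.561 °C

T_out = 22.6 °C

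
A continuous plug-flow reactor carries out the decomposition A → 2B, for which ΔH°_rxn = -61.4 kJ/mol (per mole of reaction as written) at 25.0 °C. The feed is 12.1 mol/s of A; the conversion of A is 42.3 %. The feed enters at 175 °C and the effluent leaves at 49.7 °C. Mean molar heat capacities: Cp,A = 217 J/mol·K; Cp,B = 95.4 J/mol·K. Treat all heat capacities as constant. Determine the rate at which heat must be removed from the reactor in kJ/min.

Q_out = 38800 kJ/min

Extent of reaction ξ = 0.423 × 12.1 = 5.1183 mol/s
Reaction term: ξ·ΔH°_rxn = 5.1183 × -61.4 = -314.26 kJ/s
Sensible, feed 175→25 °C: -393.86 kJ/s
Outlet flows (mol/s): A 6.9817, B 10.237
Sensible, products 25→49.7 °C: 61.543 kJ/s
Q = ΔH = -646.58 kJ/s = -646.58 kW
Heat removed = 38795 kJ/min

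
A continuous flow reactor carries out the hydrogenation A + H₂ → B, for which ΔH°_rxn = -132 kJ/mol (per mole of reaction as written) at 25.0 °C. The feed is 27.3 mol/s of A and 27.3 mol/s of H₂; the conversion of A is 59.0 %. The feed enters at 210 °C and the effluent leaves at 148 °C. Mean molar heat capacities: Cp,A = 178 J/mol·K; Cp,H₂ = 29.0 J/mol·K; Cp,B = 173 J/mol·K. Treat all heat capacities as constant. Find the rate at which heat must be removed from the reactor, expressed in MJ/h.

Extent of reaction ξ = 0.590 × 27.3 = 16.107 mol/s
Reaction term: ξ·ΔH°_rxn = 16.107 × -132 = -2126.1 kJ/s
Sensible, feed 210→25 °C: -1045.5 kJ/s
Outlet flows (mol/s): A 11.193, H₂ 11.193, B 16.107
Sensible, products 25→148 °C: 627.73 kJ/s
Q = ΔH = -2543.9 kJ/s = -2543.9 kW
Heat removed = 9157.9 MJ/h

Q_out = 9160 MJ/h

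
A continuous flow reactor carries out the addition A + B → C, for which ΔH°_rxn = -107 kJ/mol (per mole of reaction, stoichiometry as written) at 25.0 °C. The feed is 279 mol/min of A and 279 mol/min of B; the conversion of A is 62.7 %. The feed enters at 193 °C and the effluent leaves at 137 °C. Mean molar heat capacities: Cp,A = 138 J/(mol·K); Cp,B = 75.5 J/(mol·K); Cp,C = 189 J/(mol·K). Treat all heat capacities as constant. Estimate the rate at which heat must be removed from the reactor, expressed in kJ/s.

Extent of reaction ξ = 0.627 × 279 = 174.93 mol/min
Reaction term: ξ·ΔH°_rxn = 174.93 × -107 = -18718 kJ/min
Sensible, feed 193→25 °C: -10007 kJ/min
Outlet flows (mol/min): A 104.07, B 104.07, C 174.93
Sensible, products 25→137 °C: 6191.4 kJ/min
Q = ΔH = -22534 kJ/min = -375.56 kW
Heat removed = 375.56 kJ/s

Q_out = 376 kJ/s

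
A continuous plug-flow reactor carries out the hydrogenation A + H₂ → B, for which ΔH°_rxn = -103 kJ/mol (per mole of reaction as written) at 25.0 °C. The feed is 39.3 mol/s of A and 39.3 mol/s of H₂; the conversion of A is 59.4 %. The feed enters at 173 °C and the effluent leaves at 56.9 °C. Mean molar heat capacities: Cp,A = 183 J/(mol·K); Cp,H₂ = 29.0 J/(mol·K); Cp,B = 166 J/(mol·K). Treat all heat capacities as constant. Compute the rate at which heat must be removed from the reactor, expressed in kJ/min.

Extent of reaction ξ = 0.594 × 39.3 = 23.344 mol/s
Reaction term: ξ·ΔH°_rxn = 23.344 × -103 = -2404.5 kJ/s
Sensible, feed 173→25 °C: -1233.1 kJ/s
Outlet flows (mol/s): A 15.956, H₂ 15.956, B 23.344
Sensible, products 25→56.9 °C: 231.52 kJ/s
Q = ΔH = -3406 kJ/s = -3406 kW
Heat removed = 204360 kJ/min

Q_out = 204000 kJ/min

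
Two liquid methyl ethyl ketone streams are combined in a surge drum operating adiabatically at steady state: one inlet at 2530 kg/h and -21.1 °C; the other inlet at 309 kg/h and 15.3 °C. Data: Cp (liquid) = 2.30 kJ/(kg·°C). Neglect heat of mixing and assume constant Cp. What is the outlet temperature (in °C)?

T_out = -17.1 °C

No heat crosses the boundary, so H_out = H_in.
Σ ṁᵢCp,ᵢTᵢ = 2530×2.30×-21.1 + 309×2.30×15.3 = -111910
Σ ṁᵢCp,ᵢ = 2530×2.30 + 309×2.30 = 6529.7
T_out = -111910 / 6529.7 = -17.138 °C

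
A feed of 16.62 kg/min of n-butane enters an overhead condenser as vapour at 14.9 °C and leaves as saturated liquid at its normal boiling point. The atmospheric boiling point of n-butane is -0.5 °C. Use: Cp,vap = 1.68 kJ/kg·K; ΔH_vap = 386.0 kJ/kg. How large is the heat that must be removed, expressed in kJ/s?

Q_c = 114 kJ/s

vapour 14.9→-0.5 °C: -25.872 kJ/kg
condensation at -0.5 °C: -386 kJ/kg
Δh = -25.872 + -386 = -411.87 kJ/kg
Q = ṁ·Δh = 16.62 kg/min × -411.87 kJ/kg = -6845.3 kJ/min
|Q| = 114.09 kW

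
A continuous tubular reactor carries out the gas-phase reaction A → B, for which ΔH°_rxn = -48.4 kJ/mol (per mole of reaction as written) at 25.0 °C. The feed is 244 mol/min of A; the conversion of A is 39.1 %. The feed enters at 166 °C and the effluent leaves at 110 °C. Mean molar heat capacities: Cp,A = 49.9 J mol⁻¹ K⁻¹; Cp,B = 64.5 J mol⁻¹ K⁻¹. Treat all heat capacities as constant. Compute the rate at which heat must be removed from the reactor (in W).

Extent of reaction ξ = 0.391 × 244 = 95.404 mol/min
Reaction term: ξ·ΔH°_rxn = 95.404 × -48.4 = -4617.6 kJ/min
Sensible, feed 166→25 °C: -1716.8 kJ/min
Outlet flows (mol/min): A 148.6, B 95.404
Sensible, products 25→110 °C: 1153.3 kJ/min
Q = ΔH = -5181 kJ/min = -86.35 kW
Heat removed = 86350 W

Q_out = 86300 W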